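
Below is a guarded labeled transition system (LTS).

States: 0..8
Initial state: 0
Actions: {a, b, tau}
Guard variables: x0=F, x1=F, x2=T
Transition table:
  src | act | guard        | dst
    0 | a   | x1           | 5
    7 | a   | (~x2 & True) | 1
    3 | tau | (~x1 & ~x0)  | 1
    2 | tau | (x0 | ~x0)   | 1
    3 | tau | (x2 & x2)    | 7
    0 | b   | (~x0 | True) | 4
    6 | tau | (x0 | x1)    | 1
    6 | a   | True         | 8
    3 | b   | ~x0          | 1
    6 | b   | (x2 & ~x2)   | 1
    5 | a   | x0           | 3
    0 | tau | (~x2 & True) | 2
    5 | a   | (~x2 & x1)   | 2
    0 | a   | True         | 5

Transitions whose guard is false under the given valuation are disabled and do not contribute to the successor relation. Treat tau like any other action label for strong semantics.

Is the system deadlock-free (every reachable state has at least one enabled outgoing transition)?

Answer: DEADLOCK at state 4

Working:
Reach set: {0,4,5}
  0: a→5  b→4  [deg 2]
  4: ∅  [STUCK]
  5: ∅  [STUCK]
Path to 4: b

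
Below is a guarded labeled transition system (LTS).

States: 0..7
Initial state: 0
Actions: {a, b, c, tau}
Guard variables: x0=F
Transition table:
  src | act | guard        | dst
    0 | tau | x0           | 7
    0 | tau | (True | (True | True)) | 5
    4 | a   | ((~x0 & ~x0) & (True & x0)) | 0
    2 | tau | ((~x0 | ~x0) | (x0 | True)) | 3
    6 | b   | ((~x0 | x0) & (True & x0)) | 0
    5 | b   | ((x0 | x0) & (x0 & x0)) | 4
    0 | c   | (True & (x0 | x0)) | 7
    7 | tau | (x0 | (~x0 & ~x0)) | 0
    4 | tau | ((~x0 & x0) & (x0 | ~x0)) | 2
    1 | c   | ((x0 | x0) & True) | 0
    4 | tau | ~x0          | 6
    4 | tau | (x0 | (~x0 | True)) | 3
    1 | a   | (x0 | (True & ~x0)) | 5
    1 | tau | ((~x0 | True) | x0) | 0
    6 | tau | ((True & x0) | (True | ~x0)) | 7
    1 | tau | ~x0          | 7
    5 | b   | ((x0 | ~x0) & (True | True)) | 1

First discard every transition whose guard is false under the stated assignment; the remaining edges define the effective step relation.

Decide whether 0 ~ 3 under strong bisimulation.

Answer: NOT BISIMILAR

Trace:
Compute ~ classes (split until stable):
  π0 = {{0,1,2,3,4,5,6,7}}
  π1 = {{0,2,4,6,7},{1},{3},{5}}
  π2 = {{0},{1},{2},{3},{4},{5},{6,7}}
  π3 = {{0},{1},{2},{3},{4},{5},{6},{7}}
stable after 4 split(s): 8 block(s)
[0]={0}  [3]={3}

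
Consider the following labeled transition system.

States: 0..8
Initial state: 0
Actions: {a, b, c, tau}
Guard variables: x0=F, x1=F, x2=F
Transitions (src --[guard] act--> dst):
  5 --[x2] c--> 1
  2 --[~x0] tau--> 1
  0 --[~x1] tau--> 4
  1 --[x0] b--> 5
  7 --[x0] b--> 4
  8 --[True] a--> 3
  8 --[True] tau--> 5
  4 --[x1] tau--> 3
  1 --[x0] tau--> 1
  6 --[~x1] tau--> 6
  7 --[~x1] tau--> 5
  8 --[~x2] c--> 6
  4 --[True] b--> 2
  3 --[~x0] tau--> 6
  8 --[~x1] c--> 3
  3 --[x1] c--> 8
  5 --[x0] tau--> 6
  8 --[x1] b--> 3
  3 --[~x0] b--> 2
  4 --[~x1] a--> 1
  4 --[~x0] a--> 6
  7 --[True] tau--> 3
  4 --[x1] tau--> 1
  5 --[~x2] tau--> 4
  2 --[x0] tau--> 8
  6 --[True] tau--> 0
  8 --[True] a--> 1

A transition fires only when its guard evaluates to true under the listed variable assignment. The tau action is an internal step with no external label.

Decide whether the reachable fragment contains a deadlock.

Reachable = {0,1,2,4,6}
  0: tau→4  [deg 1]
  1: ∅  [deadlock]
  2: tau→1  [deg 1]
  4: a→1  a→6  b→2  [deg 3]
  6: tau→0  tau→6  [deg 2]
witness 1: tau·a

Answer: DEADLOCK at state 1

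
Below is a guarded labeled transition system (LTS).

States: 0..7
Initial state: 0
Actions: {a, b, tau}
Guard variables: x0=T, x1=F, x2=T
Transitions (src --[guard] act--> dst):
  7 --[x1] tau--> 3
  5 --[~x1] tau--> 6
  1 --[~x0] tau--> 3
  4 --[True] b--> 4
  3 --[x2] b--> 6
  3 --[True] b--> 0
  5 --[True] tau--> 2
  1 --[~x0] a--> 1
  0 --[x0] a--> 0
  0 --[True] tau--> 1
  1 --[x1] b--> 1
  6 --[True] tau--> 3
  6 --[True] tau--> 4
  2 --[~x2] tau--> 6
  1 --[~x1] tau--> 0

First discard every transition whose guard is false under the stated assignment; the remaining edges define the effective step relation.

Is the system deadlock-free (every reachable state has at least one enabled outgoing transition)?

Reachable = {0,1}
  0: a→0  tau→1  [2 out]
  1: tau→0  [1 out]

Answer: DEADLOCK-FREE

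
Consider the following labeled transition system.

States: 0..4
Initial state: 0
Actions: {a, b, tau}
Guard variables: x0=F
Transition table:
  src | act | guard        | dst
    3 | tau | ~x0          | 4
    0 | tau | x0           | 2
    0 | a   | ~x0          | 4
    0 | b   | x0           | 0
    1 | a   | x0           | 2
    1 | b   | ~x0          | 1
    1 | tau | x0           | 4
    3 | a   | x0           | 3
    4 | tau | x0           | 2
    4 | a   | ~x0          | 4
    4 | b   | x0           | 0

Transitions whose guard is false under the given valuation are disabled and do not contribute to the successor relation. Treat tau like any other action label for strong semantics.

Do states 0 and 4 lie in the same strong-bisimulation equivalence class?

Compute ~ classes (split until stable):
  P[0] = {{0,1,2,3,4}}
  P[1] = {{0,4},{1},{2},{3}}
Fixed point at round 2; 4 class(es).
class of 0: {0,4}; class of 4: {0,4}

Answer: BISIMILAR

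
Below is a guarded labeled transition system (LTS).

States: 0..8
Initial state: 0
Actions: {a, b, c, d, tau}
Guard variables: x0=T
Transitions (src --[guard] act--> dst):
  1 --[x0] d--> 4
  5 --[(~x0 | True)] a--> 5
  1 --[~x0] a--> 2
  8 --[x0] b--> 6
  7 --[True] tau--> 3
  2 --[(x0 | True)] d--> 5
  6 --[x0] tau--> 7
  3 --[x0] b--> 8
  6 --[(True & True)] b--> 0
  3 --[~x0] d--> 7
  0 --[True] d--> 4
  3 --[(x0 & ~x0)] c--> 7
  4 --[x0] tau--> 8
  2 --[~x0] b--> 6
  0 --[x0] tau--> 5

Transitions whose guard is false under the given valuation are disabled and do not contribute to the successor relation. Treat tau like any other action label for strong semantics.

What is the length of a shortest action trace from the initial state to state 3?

Breadth-first toward 3:
  L0 = {0}
  L1 = {4,5}
  L2 = {8}
  L3 = {6}
  L4 = {7}
  L5 = {3}
3 enters at depth 5; path d·tau·b·tau·tau

Answer: 5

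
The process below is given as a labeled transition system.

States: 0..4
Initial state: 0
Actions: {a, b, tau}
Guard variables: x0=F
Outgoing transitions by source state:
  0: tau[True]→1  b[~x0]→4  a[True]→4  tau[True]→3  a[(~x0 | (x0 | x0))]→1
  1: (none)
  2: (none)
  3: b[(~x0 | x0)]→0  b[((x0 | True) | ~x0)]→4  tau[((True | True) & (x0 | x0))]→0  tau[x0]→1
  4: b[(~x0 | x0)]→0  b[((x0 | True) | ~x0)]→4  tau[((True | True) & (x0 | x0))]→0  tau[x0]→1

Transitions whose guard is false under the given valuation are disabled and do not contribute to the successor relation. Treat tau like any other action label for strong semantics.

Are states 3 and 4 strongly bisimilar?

Compute ~ classes (split until stable):
  P[0] = {{0,1,2,3,4}}
  P[1] = {{0},{1,2},{3,4}}
3 equivalence class(es) (converged in 2)
class of 3: {3,4}; class of 4: {3,4}

Answer: BISIMILAR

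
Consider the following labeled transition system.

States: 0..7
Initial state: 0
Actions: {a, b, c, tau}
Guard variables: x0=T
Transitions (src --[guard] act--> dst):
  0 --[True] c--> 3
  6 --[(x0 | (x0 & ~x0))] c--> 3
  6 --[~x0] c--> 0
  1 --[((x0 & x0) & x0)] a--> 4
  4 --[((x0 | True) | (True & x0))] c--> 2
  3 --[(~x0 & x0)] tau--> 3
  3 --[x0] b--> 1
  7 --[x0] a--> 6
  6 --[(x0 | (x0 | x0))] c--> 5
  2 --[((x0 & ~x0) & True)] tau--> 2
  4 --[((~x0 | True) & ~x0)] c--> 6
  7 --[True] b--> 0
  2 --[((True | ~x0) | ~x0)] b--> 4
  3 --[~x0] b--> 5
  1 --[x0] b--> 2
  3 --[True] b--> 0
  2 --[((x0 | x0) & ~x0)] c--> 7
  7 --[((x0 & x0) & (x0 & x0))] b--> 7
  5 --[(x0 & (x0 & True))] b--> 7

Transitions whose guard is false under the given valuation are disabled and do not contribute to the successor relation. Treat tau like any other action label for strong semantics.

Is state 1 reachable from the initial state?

Answer: REACHABLE

Working:
After dropping false guards: 13 live edges.
depth 0: {0}
depth 1: {3}  cumulative {0,3}
depth 2: {1}  cumulative {0,1,3}
depth 3: {2,4}  cumulative {0,1,2,3,4}
Reach set: {0,1,2,3,4}
trace reaching 1: c·b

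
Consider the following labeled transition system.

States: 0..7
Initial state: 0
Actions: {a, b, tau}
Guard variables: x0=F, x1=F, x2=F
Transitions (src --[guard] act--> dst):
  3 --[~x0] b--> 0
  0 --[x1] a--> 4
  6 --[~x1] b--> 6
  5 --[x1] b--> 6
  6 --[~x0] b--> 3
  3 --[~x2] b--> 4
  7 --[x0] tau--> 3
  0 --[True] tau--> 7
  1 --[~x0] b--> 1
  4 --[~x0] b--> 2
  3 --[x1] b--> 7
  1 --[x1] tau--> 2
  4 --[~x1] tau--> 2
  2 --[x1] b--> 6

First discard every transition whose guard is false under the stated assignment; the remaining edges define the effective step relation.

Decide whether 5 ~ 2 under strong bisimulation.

Answer: BISIMILAR

Trace:
Bisimulation quotient by refinement:
  P[0] = {{0,1,2,3,4,5,6,7}}
  P[1] = {{0},{1,3,6},{2,5,7},{4}}
  P[2] = {{0},{1,6},{2,5,7},{3},{4}}
  P[3] = {{0},{1},{2,5,7},{3},{4},{6}}
Fixed point at round 4; 6 class(es).
[5]={2,5,7}  [2]={2,5,7}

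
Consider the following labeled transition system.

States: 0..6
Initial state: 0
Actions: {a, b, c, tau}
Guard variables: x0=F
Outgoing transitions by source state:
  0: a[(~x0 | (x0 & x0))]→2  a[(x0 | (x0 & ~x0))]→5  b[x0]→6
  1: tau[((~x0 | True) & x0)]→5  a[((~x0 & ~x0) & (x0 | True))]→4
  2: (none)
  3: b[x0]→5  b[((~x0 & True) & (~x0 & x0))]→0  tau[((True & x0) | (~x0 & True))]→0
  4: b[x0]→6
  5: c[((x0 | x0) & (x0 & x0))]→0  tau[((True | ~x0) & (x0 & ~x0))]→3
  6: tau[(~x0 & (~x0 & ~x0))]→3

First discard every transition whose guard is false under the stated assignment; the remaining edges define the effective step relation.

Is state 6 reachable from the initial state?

After dropping false guards: 4 live edges.
depth 0: {0}
depth 1: {2}  cumulative {0,2}
Reach set: {0,2}

Answer: UNREACHABLE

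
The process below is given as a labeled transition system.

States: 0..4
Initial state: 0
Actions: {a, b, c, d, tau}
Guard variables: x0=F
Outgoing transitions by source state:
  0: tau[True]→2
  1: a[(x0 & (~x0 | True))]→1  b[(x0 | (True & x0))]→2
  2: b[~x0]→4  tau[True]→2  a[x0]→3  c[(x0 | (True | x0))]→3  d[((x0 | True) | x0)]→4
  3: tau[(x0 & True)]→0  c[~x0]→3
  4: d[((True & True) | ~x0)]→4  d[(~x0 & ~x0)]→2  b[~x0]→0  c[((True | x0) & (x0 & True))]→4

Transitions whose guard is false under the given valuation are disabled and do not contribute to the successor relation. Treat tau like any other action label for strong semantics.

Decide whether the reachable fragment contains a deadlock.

R = {0,2,3,4}
  0: tau→2  [deg 1]
  2: b→4  c→3  d→4  tau→2  [deg 4]
  3: c→3  [deg 1]
  4: b→0  d→2  d→4  [deg 3]

Answer: DEADLOCK-FREE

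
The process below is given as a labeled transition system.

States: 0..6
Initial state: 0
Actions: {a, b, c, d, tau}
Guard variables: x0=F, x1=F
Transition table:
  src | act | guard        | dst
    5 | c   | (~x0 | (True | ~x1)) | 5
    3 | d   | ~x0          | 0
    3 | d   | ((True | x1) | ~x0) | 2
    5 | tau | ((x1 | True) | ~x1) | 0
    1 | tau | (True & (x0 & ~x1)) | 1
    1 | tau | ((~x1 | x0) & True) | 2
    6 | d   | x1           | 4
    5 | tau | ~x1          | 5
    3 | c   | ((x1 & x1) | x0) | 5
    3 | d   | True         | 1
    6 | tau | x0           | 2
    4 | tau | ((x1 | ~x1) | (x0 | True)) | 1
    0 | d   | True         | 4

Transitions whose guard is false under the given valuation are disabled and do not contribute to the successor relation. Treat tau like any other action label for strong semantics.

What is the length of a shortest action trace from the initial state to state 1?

Layered search for 1:
  depth 0: {0}
  depth 1: {4}
  depth 2: {1}
depth(1)=2, e.g. d·tau

Answer: 2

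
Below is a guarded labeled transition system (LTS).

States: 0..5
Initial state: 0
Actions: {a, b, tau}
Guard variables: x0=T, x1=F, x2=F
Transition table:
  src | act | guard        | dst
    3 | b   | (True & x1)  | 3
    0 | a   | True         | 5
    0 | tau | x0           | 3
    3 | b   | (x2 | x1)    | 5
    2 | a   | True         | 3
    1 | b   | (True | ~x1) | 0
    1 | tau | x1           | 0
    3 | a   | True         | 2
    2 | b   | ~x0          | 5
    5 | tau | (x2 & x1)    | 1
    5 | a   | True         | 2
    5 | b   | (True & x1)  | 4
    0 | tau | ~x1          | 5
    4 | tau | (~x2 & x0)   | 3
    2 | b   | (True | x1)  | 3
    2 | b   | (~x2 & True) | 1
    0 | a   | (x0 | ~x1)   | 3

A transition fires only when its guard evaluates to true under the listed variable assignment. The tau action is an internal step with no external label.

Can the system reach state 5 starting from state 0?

Answer: REACHABLE

Working:
After dropping false guards: 11 live edges.
Layer 0: {0}
Layer 1: {3,5}  now seen {0,3,5}
Layer 2: {2}  now seen {0,2,3,5}
Layer 3: {1}  now seen {0,1,2,3,5}
Reachable = {0,1,2,3,5}
Path to 5: a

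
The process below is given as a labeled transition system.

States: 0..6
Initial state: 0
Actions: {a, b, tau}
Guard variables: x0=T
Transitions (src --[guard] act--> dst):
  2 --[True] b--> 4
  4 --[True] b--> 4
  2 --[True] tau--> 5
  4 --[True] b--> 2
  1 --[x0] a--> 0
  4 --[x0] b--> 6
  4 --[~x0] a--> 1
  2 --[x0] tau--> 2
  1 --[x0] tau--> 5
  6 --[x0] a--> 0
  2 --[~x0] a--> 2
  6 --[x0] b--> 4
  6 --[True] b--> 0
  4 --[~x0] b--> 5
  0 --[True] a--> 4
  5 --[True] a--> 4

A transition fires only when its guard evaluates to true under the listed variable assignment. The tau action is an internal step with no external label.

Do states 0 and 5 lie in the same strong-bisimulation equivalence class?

Refine partition for ~:
  π0 = {{0,1,2,3,4,5,6}}
  π1 = {{0,5},{1},{2},{3},{4},{6}}
6 equivalence class(es) (converged in 2)
class of 0: {0,5}; class of 5: {0,5}

Answer: BISIMILAR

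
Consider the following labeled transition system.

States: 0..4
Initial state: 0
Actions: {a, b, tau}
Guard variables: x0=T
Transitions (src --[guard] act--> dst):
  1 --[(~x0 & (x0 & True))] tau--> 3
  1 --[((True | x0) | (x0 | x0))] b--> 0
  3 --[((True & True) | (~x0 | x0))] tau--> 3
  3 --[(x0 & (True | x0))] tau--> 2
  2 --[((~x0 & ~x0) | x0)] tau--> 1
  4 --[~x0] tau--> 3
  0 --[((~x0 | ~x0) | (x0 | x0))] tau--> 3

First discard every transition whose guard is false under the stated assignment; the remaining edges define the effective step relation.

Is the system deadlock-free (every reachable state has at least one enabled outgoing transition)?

Answer: DEADLOCK-FREE

Working:
Reachable = {0,1,2,3}
  0: tau→3  [deg 1]
  1: b→0  [deg 1]
  2: tau→1  [deg 1]
  3: tau→2  tau→3  [deg 2]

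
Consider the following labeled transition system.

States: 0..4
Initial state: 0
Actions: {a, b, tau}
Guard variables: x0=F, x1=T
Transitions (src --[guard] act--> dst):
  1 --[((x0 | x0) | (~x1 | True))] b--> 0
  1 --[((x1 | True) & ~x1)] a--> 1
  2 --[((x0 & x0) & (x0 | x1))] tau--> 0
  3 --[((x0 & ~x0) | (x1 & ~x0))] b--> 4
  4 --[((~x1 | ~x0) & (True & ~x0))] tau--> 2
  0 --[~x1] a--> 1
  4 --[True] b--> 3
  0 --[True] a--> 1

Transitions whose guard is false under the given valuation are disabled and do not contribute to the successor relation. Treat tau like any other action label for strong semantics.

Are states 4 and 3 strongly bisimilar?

Answer: NOT BISIMILAR

Analysis:
Refine partition for ~:
  π0 = {{0,1,2,3,4}}
  π1 = {{0},{1,3},{2},{4}}
  π2 = {{0},{1},{2},{3},{4}}
5 equivalence class(es) (converged in 3)
class of 4: {4}; class of 3: {3}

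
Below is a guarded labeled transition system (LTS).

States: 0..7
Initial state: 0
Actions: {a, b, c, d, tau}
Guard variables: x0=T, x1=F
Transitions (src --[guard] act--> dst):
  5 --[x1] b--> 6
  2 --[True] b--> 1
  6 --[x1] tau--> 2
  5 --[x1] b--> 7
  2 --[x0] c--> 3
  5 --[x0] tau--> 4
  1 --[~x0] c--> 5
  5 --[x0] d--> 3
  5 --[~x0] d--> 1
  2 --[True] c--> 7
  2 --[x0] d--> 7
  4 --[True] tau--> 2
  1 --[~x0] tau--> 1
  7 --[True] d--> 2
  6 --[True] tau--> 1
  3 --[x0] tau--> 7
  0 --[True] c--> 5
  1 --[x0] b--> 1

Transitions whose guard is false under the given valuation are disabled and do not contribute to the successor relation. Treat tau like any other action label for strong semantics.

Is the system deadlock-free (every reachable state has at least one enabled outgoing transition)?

Reach set: {0,1,2,3,4,5,7}
  0: c→5  [deg 1]
  1: b→1  [deg 1]
  2: b→1  c→3  c→7  d→7  [deg 4]
  3: tau→7  [deg 1]
  4: tau→2  [deg 1]
  5: d→3  tau→4  [deg 2]
  7: d→2  [deg 1]

Answer: DEADLOCK-FREE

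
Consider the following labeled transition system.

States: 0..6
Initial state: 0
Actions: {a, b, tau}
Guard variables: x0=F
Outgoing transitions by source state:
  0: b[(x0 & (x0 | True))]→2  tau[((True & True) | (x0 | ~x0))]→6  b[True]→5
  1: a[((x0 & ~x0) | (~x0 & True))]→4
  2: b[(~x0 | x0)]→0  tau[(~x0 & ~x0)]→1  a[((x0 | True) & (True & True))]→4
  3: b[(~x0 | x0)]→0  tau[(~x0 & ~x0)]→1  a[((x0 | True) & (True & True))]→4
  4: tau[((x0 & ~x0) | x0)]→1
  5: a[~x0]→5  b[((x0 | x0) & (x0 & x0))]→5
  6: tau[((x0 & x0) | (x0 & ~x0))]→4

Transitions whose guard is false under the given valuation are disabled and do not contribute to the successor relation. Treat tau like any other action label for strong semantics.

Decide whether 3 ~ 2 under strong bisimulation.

Refine partition for ~:
  π0 = {{0,1,2,3,4,5,6}}
  π1 = {{0},{1,5},{2,3},{4,6}}
  π2 = {{0},{1},{2,3},{4,6},{5}}
stable after 3 split(s): 5 block(s)
class of 3: {2,3}; class of 2: {2,3}

Answer: BISIMILAR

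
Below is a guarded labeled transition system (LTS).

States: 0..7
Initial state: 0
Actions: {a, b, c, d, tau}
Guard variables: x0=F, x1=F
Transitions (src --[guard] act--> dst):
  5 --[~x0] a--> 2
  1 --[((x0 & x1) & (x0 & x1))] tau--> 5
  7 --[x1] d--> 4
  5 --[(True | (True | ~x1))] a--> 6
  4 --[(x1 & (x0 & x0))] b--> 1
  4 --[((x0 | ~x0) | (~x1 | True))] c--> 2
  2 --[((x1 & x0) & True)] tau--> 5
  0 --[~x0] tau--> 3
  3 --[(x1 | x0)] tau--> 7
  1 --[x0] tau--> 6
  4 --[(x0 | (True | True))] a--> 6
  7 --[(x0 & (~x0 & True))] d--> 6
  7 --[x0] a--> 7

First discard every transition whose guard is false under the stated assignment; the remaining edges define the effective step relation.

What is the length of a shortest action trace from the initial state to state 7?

Answer: UNREACHABLE

Working:
Layered search for 7:
  Layer 0: {0}
  Layer 1: {3}
7 never appears.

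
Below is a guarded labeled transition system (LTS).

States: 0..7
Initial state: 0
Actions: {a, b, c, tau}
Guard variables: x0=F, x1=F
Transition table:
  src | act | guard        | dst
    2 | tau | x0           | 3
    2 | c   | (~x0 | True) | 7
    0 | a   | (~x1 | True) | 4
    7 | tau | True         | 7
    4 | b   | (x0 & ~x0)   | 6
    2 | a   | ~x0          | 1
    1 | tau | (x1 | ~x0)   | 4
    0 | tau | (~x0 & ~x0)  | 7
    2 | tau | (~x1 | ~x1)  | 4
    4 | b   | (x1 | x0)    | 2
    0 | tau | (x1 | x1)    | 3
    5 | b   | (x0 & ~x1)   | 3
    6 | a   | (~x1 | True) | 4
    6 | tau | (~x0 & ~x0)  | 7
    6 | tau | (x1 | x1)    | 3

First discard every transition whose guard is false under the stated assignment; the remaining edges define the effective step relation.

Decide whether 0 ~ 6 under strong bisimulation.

Bisimulation quotient by refinement:
  round 0: {{0,1,2,3,4,5,6,7}}
  round 1: {{0,6},{1,7},{2},{3,4,5}}
  round 2: {{0,6},{1},{2},{3,4,5},{7}}
stable after 3 split(s): 5 block(s)
class of 0: {0,6}; class of 6: {0,6}

Answer: BISIMILAR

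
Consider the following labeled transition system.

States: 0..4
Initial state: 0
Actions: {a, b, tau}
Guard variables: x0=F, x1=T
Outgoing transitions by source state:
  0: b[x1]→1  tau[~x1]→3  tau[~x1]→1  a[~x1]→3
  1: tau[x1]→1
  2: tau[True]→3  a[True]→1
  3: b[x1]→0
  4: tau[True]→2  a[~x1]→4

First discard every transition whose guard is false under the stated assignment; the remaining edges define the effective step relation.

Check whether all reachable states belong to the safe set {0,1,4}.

Allowed set {0,1,4}
Reachable = {0,1}
  0: ok
  1: ok

Answer: INVARIANT HOLDS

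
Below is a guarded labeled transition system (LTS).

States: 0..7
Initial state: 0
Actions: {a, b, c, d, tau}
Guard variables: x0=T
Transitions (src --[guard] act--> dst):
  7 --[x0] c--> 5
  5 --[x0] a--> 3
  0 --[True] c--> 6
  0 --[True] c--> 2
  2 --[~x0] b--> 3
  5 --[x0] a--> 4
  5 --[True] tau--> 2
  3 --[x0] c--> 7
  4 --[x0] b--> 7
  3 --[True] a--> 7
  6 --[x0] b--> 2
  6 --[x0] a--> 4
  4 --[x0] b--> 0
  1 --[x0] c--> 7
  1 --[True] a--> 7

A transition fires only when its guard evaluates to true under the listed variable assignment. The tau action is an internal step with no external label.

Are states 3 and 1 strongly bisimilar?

Refine partition for ~:
  round 0: {{0,1,2,3,4,5,6,7}}
  round 1: {{0,7},{1,3},{2},{4},{5},{6}}
  round 2: {{0},{1,3},{2},{4},{5},{6},{7}}
Fixed point at round 3; 7 class(es).
class of 3: {1,3}; class of 1: {1,3}

Answer: BISIMILAR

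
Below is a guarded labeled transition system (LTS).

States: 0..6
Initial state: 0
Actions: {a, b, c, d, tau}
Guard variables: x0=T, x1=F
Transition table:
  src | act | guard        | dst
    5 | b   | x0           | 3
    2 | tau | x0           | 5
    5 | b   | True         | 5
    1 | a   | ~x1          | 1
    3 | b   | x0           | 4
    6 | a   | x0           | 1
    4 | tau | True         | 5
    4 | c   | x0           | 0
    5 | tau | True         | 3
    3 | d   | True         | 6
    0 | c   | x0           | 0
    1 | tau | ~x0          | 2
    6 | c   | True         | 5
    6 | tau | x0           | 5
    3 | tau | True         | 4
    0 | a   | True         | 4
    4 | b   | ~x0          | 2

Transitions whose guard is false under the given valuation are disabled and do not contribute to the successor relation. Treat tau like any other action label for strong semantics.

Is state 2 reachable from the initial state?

Answer: UNREACHABLE

Analysis:
After dropping false guards: 15 live edges.
L0 = {0}
L1 = {4}  cumulative {0,4}
L2 = {5}  cumulative {0,4,5}
L3 = {3}  cumulative {0,3,4,5}
L4 = {6}  cumulative {0,3,4,5,6}
L5 = {1}  cumulative {0,1,3,4,5,6}
Reach set: {0,1,3,4,5,6}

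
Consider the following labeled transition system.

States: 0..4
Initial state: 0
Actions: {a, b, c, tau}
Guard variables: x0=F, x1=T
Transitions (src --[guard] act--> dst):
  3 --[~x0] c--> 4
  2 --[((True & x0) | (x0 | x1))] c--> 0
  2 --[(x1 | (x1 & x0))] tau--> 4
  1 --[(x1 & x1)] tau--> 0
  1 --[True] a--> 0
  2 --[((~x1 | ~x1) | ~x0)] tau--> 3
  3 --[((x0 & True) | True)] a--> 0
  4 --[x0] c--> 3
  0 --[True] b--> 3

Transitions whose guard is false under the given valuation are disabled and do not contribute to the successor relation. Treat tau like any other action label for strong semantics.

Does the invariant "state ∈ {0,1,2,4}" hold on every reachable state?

Allowed set {0,1,2,4}
R = {0,3,4}
  0: ✓
  3: ✗ unsafe
  4: ✓
reach 3 via b — violates

Answer: INVARIANT VIOLATED at state 3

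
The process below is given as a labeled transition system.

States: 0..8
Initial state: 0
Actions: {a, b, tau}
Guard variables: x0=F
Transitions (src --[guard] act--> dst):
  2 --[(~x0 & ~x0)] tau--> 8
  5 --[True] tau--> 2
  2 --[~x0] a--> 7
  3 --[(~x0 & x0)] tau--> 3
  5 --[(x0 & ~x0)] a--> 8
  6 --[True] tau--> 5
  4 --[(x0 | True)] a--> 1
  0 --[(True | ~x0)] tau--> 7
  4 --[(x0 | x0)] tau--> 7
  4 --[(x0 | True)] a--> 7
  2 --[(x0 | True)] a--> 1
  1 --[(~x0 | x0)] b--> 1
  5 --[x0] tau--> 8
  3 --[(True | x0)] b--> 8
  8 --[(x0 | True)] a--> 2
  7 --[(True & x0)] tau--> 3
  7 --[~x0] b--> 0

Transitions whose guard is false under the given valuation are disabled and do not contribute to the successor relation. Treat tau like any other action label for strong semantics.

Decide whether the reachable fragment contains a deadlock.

Reach set: {0,7}
  0: tau→7  [1 exit(s)]
  7: b→0  [1 exit(s)]

Answer: DEADLOCK-FREE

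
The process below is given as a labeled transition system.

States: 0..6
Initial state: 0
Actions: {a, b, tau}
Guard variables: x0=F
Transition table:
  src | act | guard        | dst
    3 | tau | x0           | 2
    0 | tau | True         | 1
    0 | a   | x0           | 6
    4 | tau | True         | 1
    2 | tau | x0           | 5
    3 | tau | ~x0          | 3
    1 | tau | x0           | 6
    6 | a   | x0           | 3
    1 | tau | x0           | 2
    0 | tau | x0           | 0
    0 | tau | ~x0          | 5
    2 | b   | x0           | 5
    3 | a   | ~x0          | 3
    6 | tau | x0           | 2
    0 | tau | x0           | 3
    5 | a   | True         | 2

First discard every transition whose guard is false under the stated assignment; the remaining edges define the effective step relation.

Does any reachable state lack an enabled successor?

Reach set: {0,1,2,5}
  0: tau→1  tau→5  [2 out]
  1: ∅  [STUCK]
  2: ∅  [STUCK]
  5: a→2  [1 out]
Path to 1: tau

Answer: DEADLOCK at state 1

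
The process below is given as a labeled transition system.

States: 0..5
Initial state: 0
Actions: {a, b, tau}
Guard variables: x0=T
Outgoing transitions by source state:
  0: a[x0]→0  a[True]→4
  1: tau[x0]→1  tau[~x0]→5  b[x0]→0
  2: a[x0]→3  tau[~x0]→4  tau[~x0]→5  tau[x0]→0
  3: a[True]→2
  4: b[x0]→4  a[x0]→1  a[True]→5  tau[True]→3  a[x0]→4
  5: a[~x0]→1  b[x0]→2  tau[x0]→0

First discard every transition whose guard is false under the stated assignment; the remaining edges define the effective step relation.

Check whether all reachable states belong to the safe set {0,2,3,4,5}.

Answer: INVARIANT VIOLATED at state 1

Analysis:
Allowed set {0,2,3,4,5}
Reachable = {0,1,2,3,4,5}
  0: safe
  1: outside
  2: safe
  3: safe
  4: safe
  5: safe
witness against invariant: a·a → 1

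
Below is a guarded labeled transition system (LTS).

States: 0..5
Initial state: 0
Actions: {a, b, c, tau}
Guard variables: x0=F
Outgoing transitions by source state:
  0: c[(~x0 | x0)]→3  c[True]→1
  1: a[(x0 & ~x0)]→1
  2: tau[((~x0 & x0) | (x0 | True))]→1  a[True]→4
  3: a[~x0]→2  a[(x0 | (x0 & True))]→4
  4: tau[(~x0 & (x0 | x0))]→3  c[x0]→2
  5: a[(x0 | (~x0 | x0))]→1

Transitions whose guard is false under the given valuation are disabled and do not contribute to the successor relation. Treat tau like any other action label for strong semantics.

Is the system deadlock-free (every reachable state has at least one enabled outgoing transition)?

Answer: DEADLOCK at state 1

Trace:
Reach set: {0,1,2,3,4}
  0: c→1  c→3  [2 out]
  1: ∅  [no exit]
  2: a→4  tau→1  [2 out]
  3: a→2  [1 out]
  4: ∅  [no exit]
Path to 1: c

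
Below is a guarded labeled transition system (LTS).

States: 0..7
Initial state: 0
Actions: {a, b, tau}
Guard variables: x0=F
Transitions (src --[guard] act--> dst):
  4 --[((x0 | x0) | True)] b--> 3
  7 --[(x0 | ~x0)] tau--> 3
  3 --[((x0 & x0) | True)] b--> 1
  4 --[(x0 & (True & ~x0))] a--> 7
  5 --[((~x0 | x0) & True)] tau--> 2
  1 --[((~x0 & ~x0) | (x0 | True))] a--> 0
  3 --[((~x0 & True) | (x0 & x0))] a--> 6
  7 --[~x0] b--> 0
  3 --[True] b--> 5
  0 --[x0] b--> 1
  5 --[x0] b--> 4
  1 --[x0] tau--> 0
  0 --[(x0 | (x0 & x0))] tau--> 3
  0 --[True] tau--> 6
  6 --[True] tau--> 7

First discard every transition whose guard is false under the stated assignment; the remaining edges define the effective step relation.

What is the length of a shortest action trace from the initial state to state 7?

Answer: 2

Working:
BFS to 7:
  Layer 0: {0}
  Layer 1: {6}
  Layer 2: {7}
first hit 7 at d=2 via tau·tau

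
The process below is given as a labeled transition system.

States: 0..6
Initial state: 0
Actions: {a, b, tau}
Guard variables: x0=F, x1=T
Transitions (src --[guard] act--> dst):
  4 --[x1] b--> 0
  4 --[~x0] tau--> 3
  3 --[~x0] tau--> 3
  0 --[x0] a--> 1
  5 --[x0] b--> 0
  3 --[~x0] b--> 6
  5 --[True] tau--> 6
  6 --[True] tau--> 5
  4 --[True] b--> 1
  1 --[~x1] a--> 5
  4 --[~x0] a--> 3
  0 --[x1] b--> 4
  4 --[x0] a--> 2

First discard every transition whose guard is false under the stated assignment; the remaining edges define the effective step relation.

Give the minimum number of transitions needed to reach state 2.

Answer: UNREACHABLE

Trace:
Layered search for 2:
  Layer 0: {0}
  Layer 1: {4}
  Layer 2: {1,3}
  Layer 3: {6}
  Layer 4: {5}
2 never appears.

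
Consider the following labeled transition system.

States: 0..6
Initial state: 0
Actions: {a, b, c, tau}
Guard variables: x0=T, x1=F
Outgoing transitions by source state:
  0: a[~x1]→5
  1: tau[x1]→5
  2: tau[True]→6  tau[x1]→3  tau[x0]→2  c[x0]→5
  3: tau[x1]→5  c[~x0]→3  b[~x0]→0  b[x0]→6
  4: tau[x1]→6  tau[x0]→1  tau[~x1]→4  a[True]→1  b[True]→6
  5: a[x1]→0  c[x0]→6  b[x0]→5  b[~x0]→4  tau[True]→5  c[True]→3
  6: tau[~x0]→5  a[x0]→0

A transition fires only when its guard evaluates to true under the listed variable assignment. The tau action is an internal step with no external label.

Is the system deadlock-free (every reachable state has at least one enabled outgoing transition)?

Answer: DEADLOCK-FREE

Trace:
Reach set: {0,3,5,6}
  0: a→5  [deg 1]
  3: b→6  [deg 1]
  5: b→5  c→3  c→6  tau→5  [deg 4]
  6: a→0  [deg 1]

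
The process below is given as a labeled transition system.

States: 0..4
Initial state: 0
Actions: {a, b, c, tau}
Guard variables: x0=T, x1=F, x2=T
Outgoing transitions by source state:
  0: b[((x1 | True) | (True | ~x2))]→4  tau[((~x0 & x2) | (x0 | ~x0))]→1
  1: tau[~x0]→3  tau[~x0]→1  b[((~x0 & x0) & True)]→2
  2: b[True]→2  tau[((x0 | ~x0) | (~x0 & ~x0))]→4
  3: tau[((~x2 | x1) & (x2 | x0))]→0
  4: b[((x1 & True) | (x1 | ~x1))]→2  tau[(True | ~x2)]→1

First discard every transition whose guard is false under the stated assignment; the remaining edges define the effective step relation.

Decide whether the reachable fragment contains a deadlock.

Answer: DEADLOCK at state 1

Working:
Reach set: {0,1,2,4}
  0: b→4  tau→1  [2 out]
  1: ∅  [no exit]
  2: b→2  tau→4  [2 out]
  4: b→2  tau→1  [2 out]
Path to 1: tau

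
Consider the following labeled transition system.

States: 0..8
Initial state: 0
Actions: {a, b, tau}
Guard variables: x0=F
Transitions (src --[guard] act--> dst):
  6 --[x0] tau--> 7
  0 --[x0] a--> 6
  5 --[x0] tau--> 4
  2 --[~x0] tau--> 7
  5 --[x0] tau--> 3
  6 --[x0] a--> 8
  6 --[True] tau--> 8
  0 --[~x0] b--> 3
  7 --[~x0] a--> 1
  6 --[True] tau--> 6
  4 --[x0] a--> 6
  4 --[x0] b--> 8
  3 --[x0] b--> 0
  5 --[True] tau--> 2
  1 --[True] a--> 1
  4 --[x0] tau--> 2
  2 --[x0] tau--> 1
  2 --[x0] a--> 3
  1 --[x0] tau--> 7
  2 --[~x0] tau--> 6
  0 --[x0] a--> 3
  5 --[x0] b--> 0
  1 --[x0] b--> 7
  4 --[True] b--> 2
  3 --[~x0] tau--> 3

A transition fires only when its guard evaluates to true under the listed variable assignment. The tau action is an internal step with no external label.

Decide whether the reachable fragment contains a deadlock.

Answer: DEADLOCK-FREE

Working:
Reach set: {0,3}
  0: b→3  [1 exit(s)]
  3: tau→3  [1 exit(s)]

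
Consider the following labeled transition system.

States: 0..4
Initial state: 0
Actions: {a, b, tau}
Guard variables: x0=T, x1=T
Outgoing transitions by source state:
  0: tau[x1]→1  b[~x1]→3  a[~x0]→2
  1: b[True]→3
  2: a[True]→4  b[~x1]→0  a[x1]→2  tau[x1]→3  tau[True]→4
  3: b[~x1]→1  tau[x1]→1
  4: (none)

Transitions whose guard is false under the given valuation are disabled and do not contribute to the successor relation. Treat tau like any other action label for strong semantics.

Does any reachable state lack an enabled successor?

R = {0,1,3}
  0: tau→1  [deg 1]
  1: b→3  [deg 1]
  3: tau→1  [deg 1]

Answer: DEADLOCK-FREE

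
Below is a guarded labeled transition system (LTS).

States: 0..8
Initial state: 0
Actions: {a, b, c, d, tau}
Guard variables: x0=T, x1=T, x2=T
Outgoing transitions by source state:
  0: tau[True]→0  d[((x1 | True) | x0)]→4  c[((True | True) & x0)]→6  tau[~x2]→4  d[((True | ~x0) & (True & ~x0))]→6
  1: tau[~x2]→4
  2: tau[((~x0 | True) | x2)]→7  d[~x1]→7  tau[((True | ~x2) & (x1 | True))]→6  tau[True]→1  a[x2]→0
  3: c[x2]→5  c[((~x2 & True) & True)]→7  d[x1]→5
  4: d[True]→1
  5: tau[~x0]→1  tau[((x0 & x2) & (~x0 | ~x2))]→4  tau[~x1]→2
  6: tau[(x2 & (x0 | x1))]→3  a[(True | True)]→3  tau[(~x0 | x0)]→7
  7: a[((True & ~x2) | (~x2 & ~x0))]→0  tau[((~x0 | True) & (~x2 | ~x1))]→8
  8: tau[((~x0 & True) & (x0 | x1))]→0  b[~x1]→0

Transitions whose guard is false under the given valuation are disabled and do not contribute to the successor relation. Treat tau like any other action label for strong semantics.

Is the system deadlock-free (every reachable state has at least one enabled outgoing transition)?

Reach set: {0,1,3,4,5,6,7}
  0: c→6  d→4  tau→0  [3 exit(s)]
  1: ∅  [deadlock]
  3: c→5  d→5  [2 exit(s)]
  4: d→1  [1 exit(s)]
  5: ∅  [deadlock]
  6: a→3  tau→3  tau→7  [3 exit(s)]
  7: ∅  [deadlock]
trace reaching 1: d·d

Answer: DEADLOCK at state 1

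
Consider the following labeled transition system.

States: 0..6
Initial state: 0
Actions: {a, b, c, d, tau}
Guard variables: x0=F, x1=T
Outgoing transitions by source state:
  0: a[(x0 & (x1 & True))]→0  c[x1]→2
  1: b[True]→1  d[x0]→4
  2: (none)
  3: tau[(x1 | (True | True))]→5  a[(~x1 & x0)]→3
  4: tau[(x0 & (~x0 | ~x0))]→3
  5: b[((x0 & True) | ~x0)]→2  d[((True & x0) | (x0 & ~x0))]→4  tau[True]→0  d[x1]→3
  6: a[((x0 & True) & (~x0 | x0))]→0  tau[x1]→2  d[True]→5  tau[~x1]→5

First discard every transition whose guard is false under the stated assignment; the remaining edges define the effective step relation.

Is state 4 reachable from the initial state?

Guard filter leaves 8 enabled edge(s).
Layer 0: {0}
Layer 1: {2}  cumulative {0,2}
R = {0,2}

Answer: UNREACHABLE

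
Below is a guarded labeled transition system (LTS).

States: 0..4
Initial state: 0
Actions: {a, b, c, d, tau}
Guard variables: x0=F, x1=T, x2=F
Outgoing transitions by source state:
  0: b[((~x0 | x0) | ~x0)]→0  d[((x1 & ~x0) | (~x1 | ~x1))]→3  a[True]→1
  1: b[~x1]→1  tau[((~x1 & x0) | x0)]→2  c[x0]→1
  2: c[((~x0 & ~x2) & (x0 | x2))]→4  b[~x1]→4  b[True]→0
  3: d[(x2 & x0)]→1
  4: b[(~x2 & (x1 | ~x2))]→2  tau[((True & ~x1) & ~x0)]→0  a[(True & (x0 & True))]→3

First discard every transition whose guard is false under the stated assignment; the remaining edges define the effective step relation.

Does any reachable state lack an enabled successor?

Answer: DEADLOCK at state 1

Trace:
R = {0,1,3}
  0: a→1  b→0  d→3  [3 out]
  1: ∅  [STUCK]
  3: ∅  [STUCK]
Path to 1: a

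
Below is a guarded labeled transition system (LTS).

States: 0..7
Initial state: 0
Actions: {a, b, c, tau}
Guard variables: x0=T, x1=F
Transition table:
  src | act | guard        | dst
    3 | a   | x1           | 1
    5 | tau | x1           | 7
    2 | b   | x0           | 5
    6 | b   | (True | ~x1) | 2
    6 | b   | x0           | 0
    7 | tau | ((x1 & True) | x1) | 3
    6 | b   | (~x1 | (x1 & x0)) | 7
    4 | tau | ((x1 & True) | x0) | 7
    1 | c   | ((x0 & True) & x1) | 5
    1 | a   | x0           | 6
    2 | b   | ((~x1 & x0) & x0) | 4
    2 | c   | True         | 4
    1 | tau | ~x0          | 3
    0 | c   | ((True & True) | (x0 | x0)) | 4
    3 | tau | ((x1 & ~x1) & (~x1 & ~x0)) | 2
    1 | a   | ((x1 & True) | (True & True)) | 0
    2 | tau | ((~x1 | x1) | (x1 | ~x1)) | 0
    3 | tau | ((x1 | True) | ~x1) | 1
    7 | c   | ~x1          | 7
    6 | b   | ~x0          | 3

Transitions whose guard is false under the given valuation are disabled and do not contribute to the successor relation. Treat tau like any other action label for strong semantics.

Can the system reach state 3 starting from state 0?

Guard filter leaves 13 enabled edge(s).
Layer 0: {0}
Layer 1: {4}  now seen {0,4}
Layer 2: {7}  now seen {0,4,7}
R = {0,4,7}

Answer: UNREACHABLE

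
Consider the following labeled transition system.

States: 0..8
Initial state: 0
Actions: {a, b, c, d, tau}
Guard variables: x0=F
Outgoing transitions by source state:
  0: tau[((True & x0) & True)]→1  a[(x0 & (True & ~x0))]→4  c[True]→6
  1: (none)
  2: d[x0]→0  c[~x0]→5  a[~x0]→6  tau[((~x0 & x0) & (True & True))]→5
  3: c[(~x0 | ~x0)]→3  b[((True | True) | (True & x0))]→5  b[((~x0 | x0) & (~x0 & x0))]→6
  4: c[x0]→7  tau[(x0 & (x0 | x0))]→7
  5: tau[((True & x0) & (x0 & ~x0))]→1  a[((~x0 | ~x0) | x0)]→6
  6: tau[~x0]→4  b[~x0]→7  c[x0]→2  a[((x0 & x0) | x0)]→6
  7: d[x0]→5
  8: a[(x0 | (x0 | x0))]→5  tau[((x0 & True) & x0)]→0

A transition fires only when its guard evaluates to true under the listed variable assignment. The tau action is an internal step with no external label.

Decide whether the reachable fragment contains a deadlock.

Answer: DEADLOCK at state 4

Analysis:
Reach set: {0,4,6,7}
  0: c→6  [deg 1]
  4: ∅  [no exit]
  6: b→7  tau→4  [deg 2]
  7: ∅  [no exit]
Path to 4: c·tau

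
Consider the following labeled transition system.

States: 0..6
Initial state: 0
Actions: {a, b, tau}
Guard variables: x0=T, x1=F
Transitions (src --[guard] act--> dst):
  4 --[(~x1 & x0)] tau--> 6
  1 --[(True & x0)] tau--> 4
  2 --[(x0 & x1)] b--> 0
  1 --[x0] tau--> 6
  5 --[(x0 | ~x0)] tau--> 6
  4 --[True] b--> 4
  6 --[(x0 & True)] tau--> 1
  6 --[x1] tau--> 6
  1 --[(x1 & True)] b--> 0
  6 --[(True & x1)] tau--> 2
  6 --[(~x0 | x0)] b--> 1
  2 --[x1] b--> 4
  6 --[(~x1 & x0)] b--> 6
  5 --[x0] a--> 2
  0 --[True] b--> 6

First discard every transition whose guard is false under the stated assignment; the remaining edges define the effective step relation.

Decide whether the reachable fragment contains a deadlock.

Reach set: {0,1,4,6}
  0: b→6  [1 exit(s)]
  1: tau→4  tau→6  [2 exit(s)]
  4: b→4  tau→6  [2 exit(s)]
  6: b→1  b→6  tau→1  [3 exit(s)]

Answer: DEADLOCK-FREE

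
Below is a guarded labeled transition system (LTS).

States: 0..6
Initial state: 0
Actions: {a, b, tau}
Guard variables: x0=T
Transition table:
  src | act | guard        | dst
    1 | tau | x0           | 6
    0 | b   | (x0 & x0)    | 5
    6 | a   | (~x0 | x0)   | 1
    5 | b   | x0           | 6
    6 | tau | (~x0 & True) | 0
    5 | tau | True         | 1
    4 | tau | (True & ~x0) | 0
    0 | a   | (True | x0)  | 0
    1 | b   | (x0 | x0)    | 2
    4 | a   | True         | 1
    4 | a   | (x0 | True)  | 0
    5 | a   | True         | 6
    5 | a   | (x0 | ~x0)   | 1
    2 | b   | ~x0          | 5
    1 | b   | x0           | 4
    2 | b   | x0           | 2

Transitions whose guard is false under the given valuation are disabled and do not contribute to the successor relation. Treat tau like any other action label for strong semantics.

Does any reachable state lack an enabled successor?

R = {0,1,2,4,5,6}
  0: a→0  b→5  [2 exit(s)]
  1: b→2  b→4  tau→6  [3 exit(s)]
  2: b→2  [1 exit(s)]
  4: a→0  a→1  [2 exit(s)]
  5: a→1  a→6  b→6  tau→1  [4 exit(s)]
  6: a→1  [1 exit(s)]

Answer: DEADLOCK-FREE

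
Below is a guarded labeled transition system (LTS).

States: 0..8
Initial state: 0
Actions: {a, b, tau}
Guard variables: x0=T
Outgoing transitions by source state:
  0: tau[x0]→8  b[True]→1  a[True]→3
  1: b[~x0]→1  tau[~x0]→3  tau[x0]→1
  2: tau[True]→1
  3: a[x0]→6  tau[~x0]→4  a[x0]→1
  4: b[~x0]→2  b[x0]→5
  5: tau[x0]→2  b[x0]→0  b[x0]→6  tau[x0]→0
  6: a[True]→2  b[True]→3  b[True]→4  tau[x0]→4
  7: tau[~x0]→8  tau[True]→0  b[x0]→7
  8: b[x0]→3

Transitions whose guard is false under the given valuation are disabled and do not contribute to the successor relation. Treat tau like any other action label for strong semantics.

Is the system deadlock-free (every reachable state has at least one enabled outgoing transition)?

R = {0,1,2,3,4,5,6,8}
  0: a→3  b→1  tau→8  [3 out]
  1: tau→1  [1 out]
  2: tau→1  [1 out]
  3: a→1  a→6  [2 out]
  4: b→5  [1 out]
  5: b→0  b→6  tau→0  tau→2  [4 out]
  6: a→2  b→3  b→4  tau→4  [4 out]
  8: b→3  [1 out]

Answer: DEADLOCK-FREE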